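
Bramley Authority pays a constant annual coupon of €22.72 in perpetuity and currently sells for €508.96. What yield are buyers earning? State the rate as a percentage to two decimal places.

P = C/r ⇒ r = C/P = €22.72/€508.96 = 0.044640

4.46%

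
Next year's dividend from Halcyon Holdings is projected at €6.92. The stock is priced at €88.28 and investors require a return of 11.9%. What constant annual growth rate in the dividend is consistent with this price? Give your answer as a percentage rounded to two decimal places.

4.06%

P = D₁/(r−g) ⇒ g = r − D₁/P = 0.119 − €6.92/€88.28 = 0.040613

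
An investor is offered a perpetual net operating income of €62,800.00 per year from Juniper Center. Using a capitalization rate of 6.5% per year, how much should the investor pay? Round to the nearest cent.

€966153.85

Level perpetuity: PV = C / r = €62,800.00 / 0.065 = €966,153.85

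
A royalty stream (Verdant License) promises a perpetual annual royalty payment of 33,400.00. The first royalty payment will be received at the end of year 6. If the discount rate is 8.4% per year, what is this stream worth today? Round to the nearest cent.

Value at end of year 5: C / r = 33,400.00 / 0.084 = 397,619.0476
Discount to today: PV = 397,619.0476 / (1 + 0.084)^5 = 397,619.0476 / 1.496740 = 265,656.70

265656.70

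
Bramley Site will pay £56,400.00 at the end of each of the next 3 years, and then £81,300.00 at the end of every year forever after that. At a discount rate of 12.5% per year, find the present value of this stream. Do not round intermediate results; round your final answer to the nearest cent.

PV of 3-year annuity: £56,400.00 × [1 − (1+0.125)^−3] / 0.125 = 134307.81893
Perpetuity value at year 3: £81,300.00 / 0.125 = 650400.00000
PV of perpetuity: 650400.00000 / (1+0.125)^3 = 456796.70782
Total PV = 134307.81893 + 456796.70782 = 591104.52675

£591104.53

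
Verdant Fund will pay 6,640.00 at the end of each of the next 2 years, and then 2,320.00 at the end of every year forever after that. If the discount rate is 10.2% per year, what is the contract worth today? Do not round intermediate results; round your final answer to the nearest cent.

30222.54

PV of 2-year annuity: 6,640.00 × [1 − (1+0.102)^−2] / 0.102 = 11493.11102
Perpetuity value at year 2: 2,320.00 / 0.102 = 22745.09804
PV of perpetuity: 22745.09804 / (1+0.102)^2 = 18729.43274
Total PV = 11493.11102 + 18729.43274 = 30222.54377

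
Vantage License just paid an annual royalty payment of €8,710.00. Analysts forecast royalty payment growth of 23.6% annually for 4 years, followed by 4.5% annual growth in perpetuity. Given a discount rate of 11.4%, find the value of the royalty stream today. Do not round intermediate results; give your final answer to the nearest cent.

D_1 = 10765.56000
D_2 = 13306.23216
D_3 = 16446.50295
D_4 = 20327.87765
Terminal value at year 4: TV = D_4×(1+g_2)/(r−g_2) = 21242.63214/0.069 = 307864.23391
P_0 = D_1/(1+r)^1 + D_2/(1+r)^2 + D_3/(1+r)^3 + D_4/(1+r)^4 + TV/(1+r)^4
    = 9663.87792 + 10722.22002 + 11896.46674 + 13199.31139 + 199902.61457 = 245384.49064

€245384.49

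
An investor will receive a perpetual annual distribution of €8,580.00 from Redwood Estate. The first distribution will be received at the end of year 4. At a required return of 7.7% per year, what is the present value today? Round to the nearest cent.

Value at end of year 3: C / r = €8,580.00 / 0.077 = €111,428.5714
Discount to today: PV = €111,428.5714 / (1 + 0.077)^3 = €111,428.5714 / 1.249244 = €89,196.84

€89196.84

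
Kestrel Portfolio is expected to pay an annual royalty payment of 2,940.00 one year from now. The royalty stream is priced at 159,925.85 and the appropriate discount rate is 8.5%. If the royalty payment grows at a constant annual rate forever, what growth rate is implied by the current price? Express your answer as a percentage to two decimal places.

P = D₁/(r−g) ⇒ g = r − D₁/P = 0.085 − 2,940.00/159,925.85 = 0.066616

6.66%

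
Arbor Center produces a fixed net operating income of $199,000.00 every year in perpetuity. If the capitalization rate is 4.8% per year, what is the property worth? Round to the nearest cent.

$4145833.33

Level perpetuity: PV = C / r = $199,000.00 / 0.048 = $4,145,833.33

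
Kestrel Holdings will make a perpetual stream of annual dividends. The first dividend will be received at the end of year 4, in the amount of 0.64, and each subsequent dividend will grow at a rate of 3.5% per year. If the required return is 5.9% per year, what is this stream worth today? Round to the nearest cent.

Value at end of year 3: C₁ / (r − g) = 0.64 / (0.059 − 0.035) = 26.6667
Discount to today: PV = 26.6667 / (1 + 0.059)^3 = 26.6667 / 1.187648 = 22.45

22.45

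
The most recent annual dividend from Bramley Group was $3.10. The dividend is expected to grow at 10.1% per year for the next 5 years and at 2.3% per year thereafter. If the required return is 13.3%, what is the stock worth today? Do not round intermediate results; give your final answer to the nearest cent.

D_1 = 3.41310
D_2 = 3.75782
D_3 = 4.13736
D_4 = 4.55524
D_5 = 5.01532
Terminal value at year 5: TV = D_5×(1+g_2)/(r−g_2) = 5.13067/0.11 = 46.64244
P_0 = D_1/(1+r)^1 + D_2/(1+r)^2 + D_3/(1+r)^3 + D_4/(1+r)^4 + D_5/(1+r)^5 + TV/(1+r)^5
    = 3.01244 + 2.92736 + 2.84468 + 2.76434 + 2.68626 + 24.98226 = 39.21735

$39.22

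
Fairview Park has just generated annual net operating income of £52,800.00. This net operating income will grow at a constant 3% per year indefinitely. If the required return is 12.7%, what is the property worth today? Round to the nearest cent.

D₁ = D₀ × (1 + g) = £52,800.00 × 1.03 = £54,384.0000
Growing perpetuity: P = D₁ / (r − g) = £54,384.0000 / (0.127 − 0.03) = £560,659.79

£560659.79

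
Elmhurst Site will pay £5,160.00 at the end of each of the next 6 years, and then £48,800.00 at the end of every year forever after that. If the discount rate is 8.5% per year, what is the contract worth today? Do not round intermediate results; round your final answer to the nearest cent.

£375399.10

PV of 6-year annuity: £5,160.00 × [1 − (1+0.085)^−6] / 0.085 = 23496.50979
Perpetuity value at year 6: £48,800.00 / 0.085 = 574117.64706
PV of perpetuity: 574117.64706 / (1+0.085)^6 = 351902.59318
Total PV = 23496.50979 + 351902.59318 = 375399.10298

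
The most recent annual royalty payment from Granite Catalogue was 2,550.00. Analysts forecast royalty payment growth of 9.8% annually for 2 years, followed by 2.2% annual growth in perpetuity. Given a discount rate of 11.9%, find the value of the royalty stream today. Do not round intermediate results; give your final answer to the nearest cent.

D_1 = 2799.90000
D_2 = 3074.29020
Terminal value at year 2: TV = D_2×(1+g_2)/(r−g_2) = 3141.92458/0.097 = 32390.97510
P_0 = D_1/(1+r)^1 + D_2/(1+r)^2 + TV/(1+r)^2
    = 2502.14477 + 2455.18763 + 25868.05938 = 30825.39178

30825.39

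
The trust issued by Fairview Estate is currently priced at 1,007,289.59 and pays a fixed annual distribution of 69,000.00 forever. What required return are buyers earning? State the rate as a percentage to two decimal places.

P = C/r ⇒ r = C/P = 69,000.00/1,007,289.59 = 0.068501

6.85%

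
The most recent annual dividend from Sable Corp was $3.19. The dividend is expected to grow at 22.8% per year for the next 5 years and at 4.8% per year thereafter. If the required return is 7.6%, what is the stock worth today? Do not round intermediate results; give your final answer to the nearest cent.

D_1 = 3.91732
D_2 = 4.81047
D_3 = 5.90726
D_4 = 7.25411
D_5 = 8.90805
Terminal value at year 5: TV = D_5×(1+g_2)/(r−g_2) = 9.33563/0.028 = 333.41549
P_0 = D_1/(1+r)^1 + D_2/(1+r)^2 + D_3/(1+r)^3 + D_4/(1+r)^4 + D_5/(1+r)^5 + TV/(1+r)^5
    = 3.64063 + 4.15492 + 4.74186 + 5.41172 + 6.17620 + 231.16624 = 255.29157

$255.29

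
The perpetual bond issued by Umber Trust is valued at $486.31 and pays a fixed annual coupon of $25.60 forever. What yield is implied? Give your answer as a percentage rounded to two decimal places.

P = C/r ⇒ r = C/P = $25.60/$486.31 = 0.052641

5.26%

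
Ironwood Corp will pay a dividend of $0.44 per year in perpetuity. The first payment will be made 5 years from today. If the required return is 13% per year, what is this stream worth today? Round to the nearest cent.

Value at end of year 4: C / r = $0.44 / 0.13 = $3.3846
Discount to today: PV = $3.3846 / (1 + 0.13)^4 = $3.3846 / 1.630474 = $2.08

$2.08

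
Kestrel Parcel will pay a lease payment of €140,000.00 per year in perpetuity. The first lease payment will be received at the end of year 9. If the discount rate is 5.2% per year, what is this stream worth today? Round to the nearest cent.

Value at end of year 8: C / r = €140,000.00 / 0.052 = €2,692,307.6923
Discount to today: PV = €2,692,307.6923 / (1 + 0.052)^8 = €2,692,307.6923 / 1.500120 = €1,794,728.56

€1794728.56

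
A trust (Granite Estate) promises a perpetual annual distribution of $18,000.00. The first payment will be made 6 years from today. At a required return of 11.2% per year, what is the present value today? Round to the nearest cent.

Value at end of year 5: C / r = $18,000.00 / 0.112 = $160,714.2857
Discount to today: PV = $160,714.2857 / (1 + 0.112)^5 = $160,714.2857 / 1.700294 = $94,521.49

$94521.49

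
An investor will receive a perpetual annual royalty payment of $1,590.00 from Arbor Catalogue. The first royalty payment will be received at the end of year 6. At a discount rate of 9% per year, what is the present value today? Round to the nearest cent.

Value at end of year 5: C / r = $1,590.00 / 0.09 = $17,666.6667
Discount to today: PV = $17,666.6667 / (1 + 0.09)^5 = $17,666.6667 / 1.538624 = $11,482.12

$11482.12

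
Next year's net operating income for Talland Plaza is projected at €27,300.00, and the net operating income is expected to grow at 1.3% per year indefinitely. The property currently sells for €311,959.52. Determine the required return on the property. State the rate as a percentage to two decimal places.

10.05%

P = D₁/(r − g) ⇒ r = D₁/P + g = €27,300.0000/€311,959.52 + 0.013 = 0.087511 + 0.013 = 0.100511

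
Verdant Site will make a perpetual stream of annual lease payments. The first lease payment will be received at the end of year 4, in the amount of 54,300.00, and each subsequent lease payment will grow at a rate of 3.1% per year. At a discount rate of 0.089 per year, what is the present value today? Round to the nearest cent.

724916.85

Value at end of year 3: C₁ / (r − g) = 54,300.00 / (0.089 − 0.031) = 936,206.8966
Discount to today: PV = 936,206.8966 / (1 + 0.089)^3 = 936,206.8966 / 1.291468 = 724,916.85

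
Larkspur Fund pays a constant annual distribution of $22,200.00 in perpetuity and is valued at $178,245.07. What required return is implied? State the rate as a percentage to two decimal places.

12.45%

P = C/r ⇒ r = C/P = $22,200.00/$178,245.07 = 0.124548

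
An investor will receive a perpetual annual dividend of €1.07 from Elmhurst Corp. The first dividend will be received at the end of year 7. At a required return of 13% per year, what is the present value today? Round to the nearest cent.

€3.95

Value at end of year 6: C / r = €1.07 / 0.13 = €8.2308
Discount to today: PV = €8.2308 / (1 + 0.13)^6 = €8.2308 / 2.081952 = €3.95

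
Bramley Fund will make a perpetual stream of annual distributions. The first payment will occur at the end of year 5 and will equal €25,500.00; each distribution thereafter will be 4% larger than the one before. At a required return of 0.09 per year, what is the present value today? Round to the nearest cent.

€361296.86

Value at end of year 4: C₁ / (r − g) = €25,500.00 / (0.09 − 0.04) = €510,000.0000
Discount to today: PV = €510,000.0000 / (1 + 0.09)^4 = €510,000.0000 / 1.411582 = €361,296.86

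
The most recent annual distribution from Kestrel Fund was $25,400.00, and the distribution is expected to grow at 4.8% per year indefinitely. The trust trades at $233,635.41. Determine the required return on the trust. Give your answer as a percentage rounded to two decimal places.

D₁ = $25,400.00 × 1.048 = $26,619.2000
P = D₁/(r − g) ⇒ r = D₁/P + g = $26,619.2000/$233,635.41 + 0.048 = 0.113935 + 0.048 = 0.161935

16.19%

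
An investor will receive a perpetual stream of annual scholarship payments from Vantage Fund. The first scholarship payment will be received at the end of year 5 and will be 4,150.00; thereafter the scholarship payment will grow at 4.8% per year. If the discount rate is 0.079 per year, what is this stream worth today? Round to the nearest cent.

98764.44

Value at end of year 4: C₁ / (r − g) = 4,150.00 / (0.079 − 0.048) = 133,870.9677
Discount to today: PV = 133,870.9677 / (1 + 0.079)^4 = 133,870.9677 / 1.355457 = 98,764.44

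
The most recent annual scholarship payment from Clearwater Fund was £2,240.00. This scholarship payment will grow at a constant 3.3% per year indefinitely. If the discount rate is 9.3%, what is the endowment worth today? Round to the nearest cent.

£38565.33

D₁ = D₀ × (1 + g) = £2,240.00 × 1.033 = £2,313.9200
Growing perpetuity: P = D₁ / (r − g) = £2,313.9200 / (0.093 − 0.033) = £38,565.33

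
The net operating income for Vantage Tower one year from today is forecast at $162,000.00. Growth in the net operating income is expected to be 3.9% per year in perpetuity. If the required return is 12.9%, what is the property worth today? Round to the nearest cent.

$1800000.00

Growing perpetuity: P = D₁ / (r − g) = $162,000.0000 / (0.129 − 0.039) = $1,800,000.00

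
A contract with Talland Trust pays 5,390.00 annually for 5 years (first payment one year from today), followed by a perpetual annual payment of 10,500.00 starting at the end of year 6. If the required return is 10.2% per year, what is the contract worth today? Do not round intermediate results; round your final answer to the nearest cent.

PV of 5-year annuity: 5,390.00 × [1 − (1+0.102)^−5] / 0.102 = 20328.37215
Perpetuity value at year 5: 10,500.00 / 0.102 = 102941.17647
PV of perpetuity: 102941.17647 / (1+0.102)^5 = 63340.45150
Total PV = 20328.37215 + 63340.45150 = 83668.82365

83668.82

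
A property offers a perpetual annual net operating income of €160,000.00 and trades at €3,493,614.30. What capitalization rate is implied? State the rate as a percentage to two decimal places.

P = C/r ⇒ r = C/P = €160,000.00/€3,493,614.30 = 0.045798

4.58%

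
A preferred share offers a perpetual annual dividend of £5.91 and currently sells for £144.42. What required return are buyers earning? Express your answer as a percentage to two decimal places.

P = C/r ⇒ r = C/P = £5.91/£144.42 = 0.040922

4.09%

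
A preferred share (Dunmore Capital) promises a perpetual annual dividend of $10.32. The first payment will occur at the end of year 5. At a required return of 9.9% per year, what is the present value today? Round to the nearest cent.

$71.46

Value at end of year 4: C / r = $10.32 / 0.099 = $104.2424
Discount to today: PV = $104.2424 / (1 + 0.099)^4 = $104.2424 / 1.458783 = $71.46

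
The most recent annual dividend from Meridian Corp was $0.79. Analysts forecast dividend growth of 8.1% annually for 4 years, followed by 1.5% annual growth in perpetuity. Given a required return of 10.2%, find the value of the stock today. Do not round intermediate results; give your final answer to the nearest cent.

$11.55

D_1 = 0.85399
D_2 = 0.92316
D_3 = 0.99794
D_4 = 1.07877
Terminal value at year 4: TV = D_4×(1+g_2)/(r−g_2) = 1.09495/0.087 = 12.58568
P_0 = D_1/(1+r)^1 + D_2/(1+r)^2 + D_3/(1+r)^3 + D_4/(1+r)^4 + TV/(1+r)^4
    = 0.77495 + 0.76018 + 0.74569 + 0.73148 + 8.53395 = 11.54625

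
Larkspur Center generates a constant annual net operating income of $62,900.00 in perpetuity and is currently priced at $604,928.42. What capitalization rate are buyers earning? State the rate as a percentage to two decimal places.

10.40%

P = C/r ⇒ r = C/P = $62,900.00/$604,928.42 = 0.103979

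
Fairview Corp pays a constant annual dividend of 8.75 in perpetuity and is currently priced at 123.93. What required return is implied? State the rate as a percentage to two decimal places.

P = C/r ⇒ r = C/P = 8.75/123.93 = 0.070604

7.06%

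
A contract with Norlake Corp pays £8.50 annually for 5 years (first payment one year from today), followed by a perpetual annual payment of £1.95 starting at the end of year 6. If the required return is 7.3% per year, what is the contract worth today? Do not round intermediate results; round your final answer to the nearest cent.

£53.35

PV of 5-year annuity: £8.50 × [1 − (1+0.073)^−5] / 0.073 = 34.57351
Perpetuity value at year 5: £1.95 / 0.073 = 26.71233
PV of perpetuity: 26.71233 / (1+0.073)^5 = 18.78076
Total PV = 34.57351 + 18.78076 = 53.35427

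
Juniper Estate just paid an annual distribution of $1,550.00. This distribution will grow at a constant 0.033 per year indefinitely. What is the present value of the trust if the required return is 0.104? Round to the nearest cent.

D₁ = D₀ × (1 + g) = $1,550.00 × 1.033 = $1,601.1500
Growing perpetuity: P = D₁ / (r − g) = $1,601.1500 / (0.104 − 0.033) = $22,551.41

$22551.41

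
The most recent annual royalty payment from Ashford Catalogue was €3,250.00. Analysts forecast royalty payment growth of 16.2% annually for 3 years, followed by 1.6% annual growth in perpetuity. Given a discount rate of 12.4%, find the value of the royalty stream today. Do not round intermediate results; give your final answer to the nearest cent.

€44205.26

D_1 = 3776.50000
D_2 = 4388.29300
D_3 = 5099.19647
Terminal value at year 3: TV = D_3×(1+g_2)/(r−g_2) = 5180.78361/0.108 = 47970.21861
P_0 = D_1/(1+r)^1 + D_2/(1+r)^2 + D_3/(1+r)^3 + TV/(1+r)^3
    = 3359.87544 + 3473.46554 + 3590.89587 + 33781.02040 = 44205.25726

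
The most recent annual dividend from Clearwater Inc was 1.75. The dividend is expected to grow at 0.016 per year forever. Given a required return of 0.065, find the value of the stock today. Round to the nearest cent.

D₁ = D₀ × (1 + g) = 1.75 × 1.016 = 1.7780
Growing perpetuity: P = D₁ / (r − g) = 1.7780 / (0.065 − 0.016) = 36.29

36.29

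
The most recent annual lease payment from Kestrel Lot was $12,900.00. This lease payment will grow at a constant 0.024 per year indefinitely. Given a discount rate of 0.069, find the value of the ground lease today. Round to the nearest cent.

D₁ = D₀ × (1 + g) = $12,900.00 × 1.024 = $13,209.6000
Growing perpetuity: P = D₁ / (r − g) = $13,209.6000 / (0.069 − 0.024) = $293,546.67

$293546.67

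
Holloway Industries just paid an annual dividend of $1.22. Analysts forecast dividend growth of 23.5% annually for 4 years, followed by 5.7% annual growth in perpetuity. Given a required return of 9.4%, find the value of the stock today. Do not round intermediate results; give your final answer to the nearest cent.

$63.27

D_1 = 1.50670
D_2 = 1.86077
D_3 = 2.29806
D_4 = 2.83810
Terminal value at year 4: TV = D_4×(1+g_2)/(r−g_2) = 2.99987/0.037 = 81.07761
P_0 = D_1/(1+r)^1 + D_2/(1+r)^2 + D_3/(1+r)^3 + D_4/(1+r)^4 + TV/(1+r)^4
    = 1.37724 + 1.55474 + 1.75513 + 1.98134 + 56.60198 = 63.27043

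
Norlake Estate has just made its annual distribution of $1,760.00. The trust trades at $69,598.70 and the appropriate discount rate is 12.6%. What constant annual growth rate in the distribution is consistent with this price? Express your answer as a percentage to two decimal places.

P = D₀(1+g)/(r−g) ⇒ P(r−g) = D₀(1+g) ⇒ g(P+D₀) = P·r − D₀
g = (P·r − D₀)/(P + D₀) = ($69,598.70×0.126 − $1,760.00) / ($69,598.70 + $1,760.00) = 0.098228

9.82%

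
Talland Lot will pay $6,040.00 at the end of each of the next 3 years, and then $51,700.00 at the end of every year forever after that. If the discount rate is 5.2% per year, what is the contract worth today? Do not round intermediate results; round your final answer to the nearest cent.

PV of 3-year annuity: $6,040.00 × [1 − (1+0.052)^−3] / 0.052 = 16386.96966
Perpetuity value at year 3: $51,700.00 / 0.052 = 994230.76923
PV of perpetuity: 994230.76923 / (1+0.052)^3 = 853964.82035
Total PV = 16386.96966 + 853964.82035 = 870351.79000

$870351.79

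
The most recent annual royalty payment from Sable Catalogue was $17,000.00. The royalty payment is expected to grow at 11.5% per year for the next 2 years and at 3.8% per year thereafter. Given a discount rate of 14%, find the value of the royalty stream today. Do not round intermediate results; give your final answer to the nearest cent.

$198385.23

D_1 = 18955.00000
D_2 = 21134.82500
Terminal value at year 2: TV = D_2×(1+g_2)/(r−g_2) = 21937.94835/0.102 = 215077.92500
P_0 = D_1/(1+r)^1 + D_2/(1+r)^2 + TV/(1+r)^2
    = 16627.19298 + 16262.56156 + 165495.47938 = 198385.23392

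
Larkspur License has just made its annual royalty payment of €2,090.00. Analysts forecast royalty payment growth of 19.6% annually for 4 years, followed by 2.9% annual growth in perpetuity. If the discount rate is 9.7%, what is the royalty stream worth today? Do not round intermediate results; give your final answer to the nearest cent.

D_1 = 2499.64000
D_2 = 2989.56944
D_3 = 3575.52505
D_4 = 4276.32796
Terminal value at year 4: TV = D_4×(1+g_2)/(r−g_2) = 4400.34147/0.068 = 64710.90398
P_0 = D_1/(1+r)^1 + D_2/(1+r)^2 + D_3/(1+r)^3 + D_4/(1+r)^4 + TV/(1+r)^4
    = 2278.61440 + 2484.25052 + 2708.44451 + 2952.87113 + 44683.88819 = 55108.06877

€55108.07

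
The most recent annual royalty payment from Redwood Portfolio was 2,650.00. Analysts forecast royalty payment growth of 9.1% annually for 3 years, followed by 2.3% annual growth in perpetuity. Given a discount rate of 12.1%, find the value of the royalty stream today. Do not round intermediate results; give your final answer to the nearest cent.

D_1 = 2891.15000
D_2 = 3154.24465
D_3 = 3441.28091
Terminal value at year 3: TV = D_3×(1+g_2)/(r−g_2) = 3520.43037/0.098 = 35922.75892
P_0 = D_1/(1+r)^1 + D_2/(1+r)^2 + D_3/(1+r)^3 + TV/(1+r)^3
    = 2579.08118 + 2510.06027 + 2442.88649 + 25500.74368 = 33032.77162

33032.77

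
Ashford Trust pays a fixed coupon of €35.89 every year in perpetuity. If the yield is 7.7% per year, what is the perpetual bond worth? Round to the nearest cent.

€466.10

Level perpetuity: PV = C / r = €35.89 / 0.077 = €466.10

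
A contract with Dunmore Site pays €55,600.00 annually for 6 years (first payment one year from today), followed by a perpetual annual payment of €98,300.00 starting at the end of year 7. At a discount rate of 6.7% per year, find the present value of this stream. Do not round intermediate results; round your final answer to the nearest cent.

€1261734.19

PV of 6-year annuity: €55,600.00 × [1 − (1+0.067)^−6] / 0.067 = 267491.97631
Perpetuity value at year 6: €98,300.00 / 0.067 = 1467164.17910
PV of perpetuity: 1467164.17910 / (1+0.067)^6 = 994242.21380
Total PV = 267491.97631 + 994242.21380 = 1261734.19011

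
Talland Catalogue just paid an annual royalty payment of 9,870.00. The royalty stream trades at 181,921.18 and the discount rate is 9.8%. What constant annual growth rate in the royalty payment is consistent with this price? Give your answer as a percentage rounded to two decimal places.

P = D₀(1+g)/(r−g) ⇒ P(r−g) = D₀(1+g) ⇒ g(P+D₀) = P·r − D₀
g = (P·r − D₀)/(P + D₀) = (181,921.18×0.098 − 9,870.00) / (181,921.18 + 9,870.00) = 0.041494

4.15%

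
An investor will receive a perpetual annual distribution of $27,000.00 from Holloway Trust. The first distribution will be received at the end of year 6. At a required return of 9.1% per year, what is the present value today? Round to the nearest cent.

Value at end of year 5: C / r = $27,000.00 / 0.091 = $296,703.2967
Discount to today: PV = $296,703.2967 / (1 + 0.091)^5 = $296,703.2967 / 1.545695 = $191,954.64

$191954.64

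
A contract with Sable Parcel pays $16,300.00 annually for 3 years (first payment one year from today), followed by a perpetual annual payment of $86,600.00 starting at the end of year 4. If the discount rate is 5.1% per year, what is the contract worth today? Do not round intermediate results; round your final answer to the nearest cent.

$1506953.04

PV of 3-year annuity: $16,300.00 × [1 − (1+0.051)^−3] / 0.051 = 44305.89780
Perpetuity value at year 3: $86,600.00 / 0.051 = 1698039.21569
PV of perpetuity: 1698039.21569 / (1+0.051)^3 = 1462647.14519
Total PV = 44305.89780 + 1462647.14519 = 1506953.04299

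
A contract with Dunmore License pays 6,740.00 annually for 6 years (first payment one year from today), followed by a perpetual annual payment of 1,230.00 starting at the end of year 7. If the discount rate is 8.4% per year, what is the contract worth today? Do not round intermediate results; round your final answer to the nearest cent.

PV of 6-year annuity: 6,740.00 × [1 − (1+0.084)^−6] / 0.084 = 30783.69751
Perpetuity value at year 6: 1,230.00 / 0.084 = 14642.85714
PV of perpetuity: 14642.85714 / (1+0.084)^6 = 9025.06071
Total PV = 30783.69751 + 9025.06071 = 39808.75822

39808.76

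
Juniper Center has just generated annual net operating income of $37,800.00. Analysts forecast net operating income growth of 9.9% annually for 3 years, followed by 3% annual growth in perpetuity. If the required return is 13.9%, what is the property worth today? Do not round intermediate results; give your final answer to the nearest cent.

D_1 = 41542.20000
D_2 = 45654.87780
D_3 = 50174.71070
Terminal value at year 3: TV = D_3×(1+g_2)/(r−g_2) = 51679.95202/0.109 = 474128.00021
P_0 = D_1/(1+r)^1 + D_2/(1+r)^2 + D_3/(1+r)^3 + TV/(1+r)^3
    = 36472.51975 + 35191.65866 + 33955.77951 + 320866.54034 = 426486.49826

$426486.50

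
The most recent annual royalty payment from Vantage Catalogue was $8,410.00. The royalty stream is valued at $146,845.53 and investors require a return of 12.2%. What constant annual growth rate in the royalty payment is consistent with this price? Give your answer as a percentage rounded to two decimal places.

P = D₀(1+g)/(r−g) ⇒ P(r−g) = D₀(1+g) ⇒ g(P+D₀) = P·r − D₀
g = (P·r − D₀)/(P + D₀) = ($146,845.53×0.122 − $8,410.00) / ($146,845.53 + $8,410.00) = 0.061223

6.12%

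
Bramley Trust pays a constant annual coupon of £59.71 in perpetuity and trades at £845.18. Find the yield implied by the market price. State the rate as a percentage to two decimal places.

P = C/r ⇒ r = C/P = £59.71/£845.18 = 0.070648

7.06%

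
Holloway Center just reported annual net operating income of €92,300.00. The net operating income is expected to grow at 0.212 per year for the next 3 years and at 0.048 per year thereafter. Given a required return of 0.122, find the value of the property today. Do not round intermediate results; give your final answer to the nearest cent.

€1971378.90

D_1 = 111867.60000
D_2 = 135583.53120
D_3 = 164327.23981
Terminal value at year 3: TV = D_3×(1+g_2)/(r−g_2) = 172214.94733/0.074 = 2327229.01791
P_0 = D_1/(1+r)^1 + D_2/(1+r)^2 + D_3/(1+r)^3 + TV/(1+r)^3
    = 99703.74332 + 107701.36978 + 116340.51709 + 1647633.26911 = 1971378.89930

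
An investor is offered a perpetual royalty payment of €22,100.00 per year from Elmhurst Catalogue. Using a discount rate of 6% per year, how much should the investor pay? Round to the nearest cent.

Level perpetuity: PV = C / r = €22,100.00 / 0.06 = €368,333.33

€368333.33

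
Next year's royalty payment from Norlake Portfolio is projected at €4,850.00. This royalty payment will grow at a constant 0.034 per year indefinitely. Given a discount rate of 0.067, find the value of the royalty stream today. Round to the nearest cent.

Growing perpetuity: P = D₁ / (r − g) = €4,850.0000 / (0.067 − 0.034) = €146,969.70

€146969.70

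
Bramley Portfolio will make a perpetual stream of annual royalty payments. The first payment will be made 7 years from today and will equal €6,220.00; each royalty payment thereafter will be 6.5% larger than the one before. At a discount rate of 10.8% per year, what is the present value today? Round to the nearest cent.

Value at end of year 6: C₁ / (r − g) = €6,220.00 / (0.108 − 0.065) = €144,651.1628
Discount to today: PV = €144,651.1628 / (1 + 0.108)^6 = €144,651.1628 / 1.850285 = €78,177.79

€78177.79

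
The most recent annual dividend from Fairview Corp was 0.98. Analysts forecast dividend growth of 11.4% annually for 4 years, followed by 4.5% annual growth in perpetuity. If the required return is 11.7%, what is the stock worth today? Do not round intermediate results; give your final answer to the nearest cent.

17.97

D_1 = 1.09172
D_2 = 1.21618
D_3 = 1.35482
D_4 = 1.50927
Terminal value at year 4: TV = D_4×(1+g_2)/(r−g_2) = 1.57719/0.072 = 21.90537
P_0 = D_1/(1+r)^1 + D_2/(1+r)^2 + D_3/(1+r)^3 + D_4/(1+r)^4 + TV/(1+r)^4
    = 0.97737 + 0.97474 + 0.97213 + 0.96951 + 14.07142 = 17.96517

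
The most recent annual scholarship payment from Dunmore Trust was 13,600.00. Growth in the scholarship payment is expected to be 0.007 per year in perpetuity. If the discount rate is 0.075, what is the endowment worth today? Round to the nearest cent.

D₁ = D₀ × (1 + g) = 13,600.00 × 1.007 = 13,695.2000
Growing perpetuity: P = D₁ / (r − g) = 13,695.2000 / (0.075 − 0.007) = 201,400.00

201400.00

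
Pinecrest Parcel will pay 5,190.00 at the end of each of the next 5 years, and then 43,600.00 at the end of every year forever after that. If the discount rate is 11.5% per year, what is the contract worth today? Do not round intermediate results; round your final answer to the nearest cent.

238938.63

PV of 5-year annuity: 5,190.00 × [1 − (1+0.115)^−5] / 0.115 = 18942.86603
Perpetuity value at year 5: 43,600.00 / 0.115 = 379130.43478
PV of perpetuity: 379130.43478 / (1+0.115)^5 = 219995.76065
Total PV = 18942.86603 + 219995.76065 = 238938.62668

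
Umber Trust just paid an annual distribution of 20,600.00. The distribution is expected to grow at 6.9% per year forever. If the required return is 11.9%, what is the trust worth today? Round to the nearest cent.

D₁ = D₀ × (1 + g) = 20,600.00 × 1.069 = 22,021.4000
Growing perpetuity: P = D₁ / (r − g) = 22,021.4000 / (0.119 − 0.069) = 440,428.00

440428.00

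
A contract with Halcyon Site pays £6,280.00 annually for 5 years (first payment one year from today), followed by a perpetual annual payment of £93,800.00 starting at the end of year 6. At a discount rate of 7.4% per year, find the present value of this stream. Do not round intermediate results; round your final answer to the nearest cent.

PV of 5-year annuity: £6,280.00 × [1 − (1+0.074)^−5] / 0.074 = 25475.79587
Perpetuity value at year 5: £93,800.00 / 0.074 = 1267567.56757
PV of perpetuity: 1267567.56757 / (1+0.074)^5 = 887053.29172
Total PV = 25475.79587 + 887053.29172 = 912529.08758

£912529.09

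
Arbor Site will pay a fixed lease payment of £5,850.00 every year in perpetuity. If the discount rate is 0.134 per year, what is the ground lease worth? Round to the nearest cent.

Level perpetuity: PV = C / r = £5,850.00 / 0.134 = £43,656.72

£43656.72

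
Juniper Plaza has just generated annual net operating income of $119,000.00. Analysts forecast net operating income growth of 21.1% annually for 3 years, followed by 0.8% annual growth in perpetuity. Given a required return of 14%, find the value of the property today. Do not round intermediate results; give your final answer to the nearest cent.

$1492653.39

D_1 = 144109.00000
D_2 = 174515.99900
D_3 = 211338.87479
Terminal value at year 3: TV = D_3×(1+g_2)/(r−g_2) = 213029.58579/0.132 = 1613860.49839
P_0 = D_1/(1+r)^1 + D_2/(1+r)^2 + D_3/(1+r)^3 + TV/(1+r)^3
    = 126411.40351 + 134284.39443 + 142647.72075 + 1089309.86754 = 1492653.38622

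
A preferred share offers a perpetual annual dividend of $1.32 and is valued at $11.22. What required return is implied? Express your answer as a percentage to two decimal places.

P = C/r ⇒ r = C/P = $1.32/$11.22 = 0.117647

11.76%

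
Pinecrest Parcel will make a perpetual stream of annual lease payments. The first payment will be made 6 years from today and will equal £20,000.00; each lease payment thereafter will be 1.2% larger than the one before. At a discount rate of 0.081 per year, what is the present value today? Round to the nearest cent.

£196359.73

Value at end of year 5: C₁ / (r − g) = £20,000.00 / (0.081 − 0.012) = £289,855.0725
Discount to today: PV = £289,855.0725 / (1 + 0.081)^5 = £289,855.0725 / 1.476143 = £196,359.73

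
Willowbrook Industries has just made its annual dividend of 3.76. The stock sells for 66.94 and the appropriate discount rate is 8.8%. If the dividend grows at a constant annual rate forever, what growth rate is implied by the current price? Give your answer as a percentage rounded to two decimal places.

3.01%

P = D₀(1+g)/(r−g) ⇒ P(r−g) = D₀(1+g) ⇒ g(P+D₀) = P·r − D₀
g = (P·r − D₀)/(P + D₀) = (66.94×0.088 − 3.76) / (66.94 + 3.76) = 0.030137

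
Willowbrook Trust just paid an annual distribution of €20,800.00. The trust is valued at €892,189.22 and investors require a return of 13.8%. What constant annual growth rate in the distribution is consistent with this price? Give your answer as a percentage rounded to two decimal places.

11.21%

P = D₀(1+g)/(r−g) ⇒ P(r−g) = D₀(1+g) ⇒ g(P+D₀) = P·r − D₀
g = (P·r − D₀)/(P + D₀) = (€892,189.22×0.138 − €20,800.00) / (€892,189.22 + €20,800.00) = 0.112074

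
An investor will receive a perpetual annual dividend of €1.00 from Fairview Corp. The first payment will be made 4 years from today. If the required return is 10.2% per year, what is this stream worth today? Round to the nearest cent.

Value at end of year 3: C / r = €1.00 / 0.102 = €9.8039
Discount to today: PV = €9.8039 / (1 + 0.102)^3 = €9.8039 / 1.338273 = €7.33

€7.33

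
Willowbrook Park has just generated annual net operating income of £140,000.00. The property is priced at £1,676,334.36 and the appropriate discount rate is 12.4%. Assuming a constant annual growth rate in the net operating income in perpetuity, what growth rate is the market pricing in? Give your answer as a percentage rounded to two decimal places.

P = D₀(1+g)/(r−g) ⇒ P(r−g) = D₀(1+g) ⇒ g(P+D₀) = P·r − D₀
g = (P·r − D₀)/(P + D₀) = (£1,676,334.36×0.124 − £140,000.00) / (£1,676,334.36 + £140,000.00) = 0.037364

3.74%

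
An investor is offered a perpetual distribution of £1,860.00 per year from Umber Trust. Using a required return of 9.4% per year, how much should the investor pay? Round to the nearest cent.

Level perpetuity: PV = C / r = £1,860.00 / 0.094 = £19,787.23

£19787.23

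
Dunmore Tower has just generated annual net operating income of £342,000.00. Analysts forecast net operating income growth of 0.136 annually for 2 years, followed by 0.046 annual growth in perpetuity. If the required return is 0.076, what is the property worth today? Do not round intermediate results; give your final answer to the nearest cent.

£14033611.90

D_1 = 388512.00000
D_2 = 441349.63200
Terminal value at year 2: TV = D_2×(1+g_2)/(r−g_2) = 461651.71507/0.03 = 15388390.50240
P_0 = D_1/(1+r)^1 + D_2/(1+r)^2 + TV/(1+r)^2
    = 361070.63197 + 381204.68208 + 13291336.58186 = 14033611.89591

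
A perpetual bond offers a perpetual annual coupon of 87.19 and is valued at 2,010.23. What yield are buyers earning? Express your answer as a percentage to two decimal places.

P = C/r ⇒ r = C/P = 87.19/2,010.23 = 0.043373

4.34%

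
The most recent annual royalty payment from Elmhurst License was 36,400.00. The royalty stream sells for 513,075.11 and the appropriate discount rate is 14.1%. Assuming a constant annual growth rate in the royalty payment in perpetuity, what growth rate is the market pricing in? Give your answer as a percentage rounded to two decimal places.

6.54%

P = D₀(1+g)/(r−g) ⇒ P(r−g) = D₀(1+g) ⇒ g(P+D₀) = P·r − D₀
g = (P·r − D₀)/(P + D₀) = (513,075.11×0.141 − 36,400.00) / (513,075.11 + 36,400.00) = 0.065414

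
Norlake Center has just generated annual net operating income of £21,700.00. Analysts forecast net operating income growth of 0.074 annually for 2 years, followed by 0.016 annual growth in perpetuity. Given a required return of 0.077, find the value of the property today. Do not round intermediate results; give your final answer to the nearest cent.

£402637.61

D_1 = 23305.80000
D_2 = 25030.42920
Terminal value at year 2: TV = D_2×(1+g_2)/(r−g_2) = 25430.91607/0.061 = 416900.26340
P_0 = D_1/(1+r)^1 + D_2/(1+r)^2 + TV/(1+r)^2
    = 21639.55432 + 21579.27701 + 359418.77770 = 402637.60902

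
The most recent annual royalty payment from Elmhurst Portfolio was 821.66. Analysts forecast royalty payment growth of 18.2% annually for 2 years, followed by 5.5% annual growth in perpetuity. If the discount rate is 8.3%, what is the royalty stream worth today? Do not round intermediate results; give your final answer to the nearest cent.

D_1 = 971.20212
D_2 = 1147.96091
Terminal value at year 2: TV = D_2×(1+g_2)/(r−g_2) = 1211.09876/0.028 = 43253.52699
P_0 = D_1/(1+r)^1 + D_2/(1+r)^2 + TV/(1+r)^2
    = 896.77019 + 978.74642 + 36877.76677 = 38753.28338

38753.28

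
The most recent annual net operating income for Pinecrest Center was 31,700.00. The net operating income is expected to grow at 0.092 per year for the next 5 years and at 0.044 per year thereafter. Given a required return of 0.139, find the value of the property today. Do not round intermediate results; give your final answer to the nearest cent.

D_1 = 34616.40000
D_2 = 37801.10880
D_3 = 41278.81081
D_4 = 45076.46140
D_5 = 49223.49585
Terminal value at year 5: TV = D_5×(1+g_2)/(r−g_2) = 51389.32967/0.095 = 540940.31232
P_0 = D_1/(1+r)^1 + D_2/(1+r)^2 + D_3/(1+r)^3 + D_4/(1+r)^4 + D_5/(1+r)^5 + TV/(1+r)^5
    = 30391.92274 + 29137.82233 + 27935.47145 + 26782.73470 + 25677.56479 + 282182.92251 = 422108.43851

422108.44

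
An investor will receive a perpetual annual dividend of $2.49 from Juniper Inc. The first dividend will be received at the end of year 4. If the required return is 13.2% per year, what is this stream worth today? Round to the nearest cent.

$13.00

Value at end of year 3: C / r = $2.49 / 0.132 = $18.8636
Discount to today: PV = $18.8636 / (1 + 0.132)^3 = $18.8636 / 1.450572 = $13.00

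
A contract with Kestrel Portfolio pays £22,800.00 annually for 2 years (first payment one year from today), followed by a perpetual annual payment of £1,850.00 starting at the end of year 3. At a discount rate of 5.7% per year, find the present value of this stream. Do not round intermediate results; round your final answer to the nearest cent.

PV of 2-year annuity: £22,800.00 × [1 − (1+0.057)^−2] / 0.057 = 41977.75071
Perpetuity value at year 2: £1,850.00 / 0.057 = 32456.14035
PV of perpetuity: 32456.14035 / (1+0.057)^2 = 29050.05093
Total PV = 41977.75071 + 29050.05093 = 71027.80164

£71027.80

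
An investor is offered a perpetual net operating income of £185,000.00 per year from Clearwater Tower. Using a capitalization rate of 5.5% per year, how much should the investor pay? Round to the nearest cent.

Level perpetuity: PV = C / r = £185,000.00 / 0.055 = £3,363,636.36

£3363636.36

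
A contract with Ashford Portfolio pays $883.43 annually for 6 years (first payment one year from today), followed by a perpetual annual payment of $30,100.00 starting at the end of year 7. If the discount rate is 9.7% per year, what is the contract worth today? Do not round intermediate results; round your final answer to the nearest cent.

$181936.97

PV of 6-year annuity: $883.43 × [1 − (1+0.097)^−6] / 0.097 = 3881.63121
Perpetuity value at year 6: $30,100.00 / 0.097 = 310309.27835
PV of perpetuity: 310309.27835 / (1+0.097)^6 = 178055.33708
Total PV = 3881.63121 + 178055.33708 = 181936.96829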